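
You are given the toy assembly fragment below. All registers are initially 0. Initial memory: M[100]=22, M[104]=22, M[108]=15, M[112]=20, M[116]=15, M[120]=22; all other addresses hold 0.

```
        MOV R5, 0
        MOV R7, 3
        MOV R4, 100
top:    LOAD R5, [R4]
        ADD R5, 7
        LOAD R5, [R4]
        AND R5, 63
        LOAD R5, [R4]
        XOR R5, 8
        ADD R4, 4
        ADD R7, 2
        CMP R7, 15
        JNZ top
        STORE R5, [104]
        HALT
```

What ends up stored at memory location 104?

after MOV R5, 0: R5=0
after MOV R7, 3: R7=3
after MOV R4, 100: R4=100
after LOAD R5, [R4]: R5=M[100]=22
after ADD R5, 7: R5=22+7=29
after LOAD R5, [R4]: R5=M[100]=22
after AND R5, 63: R5=22&63=22
after LOAD R5, [R4]: R5=M[100]=22
after XOR R5, 8: R5=22^8=30
after ADD R4, 4: R4=100+4=104
after ADD R7, 2: R7=3+2=5
CMP R7, 15  (cmp 5,15)
JNZ top: taken
after LOAD R5, [R4]: R5=M[104]=22
after ADD R5, 7: R5=22+7=29
after LOAD R5, [R4]: R5=M[104]=22
after AND R5, 63: R5=22&63=22
after LOAD R5, [R4]: R5=M[104]=22
after XOR R5, 8: R5=22^8=30
after ADD R4, 4: R4=104+4=108
after ADD R7, 2: R7=5+2=7
CMP R7, 15  (cmp 7,15)
JNZ top: taken
after LOAD R5, [R4]: R5=M[108]=15
after ADD R5, 7: R5=15+7=22
after LOAD R5, [R4]: R5=M[108]=15
after AND R5, 63: R5=15&63=15
after LOAD R5, [R4]: R5=M[108]=15
after XOR R5, 8: R5=15^8=7
after ADD R4, 4: R4=108+4=112
after ADD R7, 2: R7=7+2=9
CMP R7, 15  (cmp 9,15)
JNZ top: taken
after LOAD R5, [R4]: R5=M[112]=20
after ADD R5, 7: R5=20+7=27
after LOAD R5, [R4]: R5=M[112]=20
after AND R5, 63: R5=20&63=20
after LOAD R5, [R4]: R5=M[112]=20
after XOR R5, 8: R5=20^8=28
after ADD R4, 4: R4=112+4=116
after ADD R7, 2: R7=9+2=11
CMP R7, 15  (cmp 11,15)
JNZ top: taken
after LOAD R5, [R4]: R5=M[116]=15
after ADD R5, 7: R5=15+7=22
after LOAD R5, [R4]: R5=M[116]=15
after AND R5, 63: R5=15&63=15
after LOAD R5, [R4]: R5=M[116]=15
after XOR R5, 8: R5=15^8=7
after ADD R4, 4: R4=116+4=120
after ADD R7, 2: R7=11+2=13
CMP R7, 15  (cmp 13,15)
JNZ top: taken
after LOAD R5, [R4]: R5=M[120]=22
after ADD R5, 7: R5=22+7=29
after LOAD R5, [R4]: R5=M[120]=22
after AND R5, 63: R5=22&63=22
after LOAD R5, [R4]: R5=M[120]=22
after XOR R5, 8: R5=22^8=30
after ADD R4, 4: R4=120+4=124
after ADD R7, 2: R7=13+2=15
CMP R7, 15  (cmp 15,15)
JNZ top: not taken
STORE R5, [104] → M[104]=30
halt.

30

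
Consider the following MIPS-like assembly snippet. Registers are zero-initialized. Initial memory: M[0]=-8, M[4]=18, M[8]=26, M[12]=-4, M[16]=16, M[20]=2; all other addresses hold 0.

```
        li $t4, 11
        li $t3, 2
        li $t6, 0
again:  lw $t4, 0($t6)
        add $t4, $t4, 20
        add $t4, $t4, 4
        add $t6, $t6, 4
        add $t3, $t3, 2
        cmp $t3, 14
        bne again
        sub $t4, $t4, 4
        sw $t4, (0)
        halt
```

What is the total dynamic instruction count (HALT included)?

li $t4, 11 → $t4=11
li $t3, 2 → $t3=2
li $t6, 0 → $t6=0
lw $t4, 0($t6) → $t4=M[0]=-8
add $t4, $t4, 20 → $t4=(-8)+20=12
add $t4, $t4, 4 → $t4=12+4=16
add $t6, $t6, 4 → $t6=0+4=4
add $t3, $t3, 2 → $t3=2+2=4
cmp $t3, 14  (cmp 4,14)
bne again: taken
lw $t4, 0($t6) → $t4=M[4]=18
add $t4, $t4, 20 → $t4=18+20=38
add $t4, $t4, 4 → $t4=38+4=42
add $t6, $t6, 4 → $t6=4+4=8
add $t3, $t3, 2 → $t3=4+2=6
cmp $t3, 14  (cmp 6,14)
bne again: taken
lw $t4, 0($t6) → $t4=M[8]=26
add $t4, $t4, 20 → $t4=26+20=46
add $t4, $t4, 4 → $t4=46+4=50
add $t6, $t6, 4 → $t6=8+4=12
add $t3, $t3, 2 → $t3=6+2=8
cmp $t3, 14  (cmp 8,14)
bne again: taken
lw $t4, 0($t6) → $t4=M[12]=-4
add $t4, $t4, 20 → $t4=(-4)+20=16
add $t4, $t4, 4 → $t4=16+4=20
add $t6, $t6, 4 → $t6=12+4=16
add $t3, $t3, 2 → $t3=8+2=10
cmp $t3, 14  (cmp 10,14)
bne again: taken
lw $t4, 0($t6) → $t4=M[16]=16
add $t4, $t4, 20 → $t4=16+20=36
add $t4, $t4, 4 → $t4=36+4=40
add $t6, $t6, 4 → $t6=16+4=20
add $t3, $t3, 2 → $t3=10+2=12
cmp $t3, 14  (cmp 12,14)
bne again: taken
lw $t4, 0($t6) → $t4=M[20]=2
add $t4, $t4, 20 → $t4=2+20=22
add $t4, $t4, 4 → $t4=22+4=26
add $t6, $t6, 4 → $t6=20+4=24
add $t3, $t3, 2 → $t3=12+2=14
cmp $t3, 14  (cmp 14,14)
bne again: not taken
sub $t4, $t4, 4 → $t4=26-4=22
sw $t4, (0) → M[0]=22
halt.
Total executed instructions: 48.

48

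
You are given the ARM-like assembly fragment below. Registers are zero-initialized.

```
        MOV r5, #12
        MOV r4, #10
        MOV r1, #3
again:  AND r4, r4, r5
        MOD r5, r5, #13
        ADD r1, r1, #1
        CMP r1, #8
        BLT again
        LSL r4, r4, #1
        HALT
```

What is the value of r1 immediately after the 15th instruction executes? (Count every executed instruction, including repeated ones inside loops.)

MOV r5, #12 → r5=12
MOV r4, #10 → r4=10
MOV r1, #3 → r1=3
AND r4, r4, r5 → r4=10&12=8
MOD r5, r5, #13 → r5=12%13=12
ADD r1, r1, #1 → r1=3+1=4
CMP r1, #8  (cmp 4,8)
BLT again: taken
AND r4, r4, r5 → r4=8&12=8
MOD r5, r5, #13 → r5=12%13=12
ADD r1, r1, #1 → r1=4+1=5
CMP r1, #8  (cmp 5,8)
BLT again: taken
AND r4, r4, r5 → r4=8&12=8
MOD r5, r5, #13 → r5=12%13=12
After step 15: r1 = 5.

5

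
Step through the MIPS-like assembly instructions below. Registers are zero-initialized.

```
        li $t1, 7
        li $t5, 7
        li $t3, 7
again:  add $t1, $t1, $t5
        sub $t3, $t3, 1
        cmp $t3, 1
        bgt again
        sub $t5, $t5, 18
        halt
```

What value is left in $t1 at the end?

49

$t1=7
$t5=7
$t3=7
$t1=7+7=14
$t3=7-1=6
cmp $t3, 1  (cmp 6,1)
bgt again: taken
$t1=14+7=21
$t3=6-1=5
cmp $t3, 1  (cmp 5,1)
bgt again: taken
$t1=21+7=28
$t3=5-1=4
cmp $t3, 1  (cmp 4,1)
bgt again: taken
$t1=28+7=35
$t3=4-1=3
cmp $t3, 1  (cmp 3,1)
bgt again: taken
$t1=35+7=42
$t3=3-1=2
cmp $t3, 1  (cmp 2,1)
bgt again: taken
$t1=42+7=49
$t3=2-1=1
cmp $t3, 1  (cmp 1,1)
bgt again: not taken
$t5=7-18=-11
halt.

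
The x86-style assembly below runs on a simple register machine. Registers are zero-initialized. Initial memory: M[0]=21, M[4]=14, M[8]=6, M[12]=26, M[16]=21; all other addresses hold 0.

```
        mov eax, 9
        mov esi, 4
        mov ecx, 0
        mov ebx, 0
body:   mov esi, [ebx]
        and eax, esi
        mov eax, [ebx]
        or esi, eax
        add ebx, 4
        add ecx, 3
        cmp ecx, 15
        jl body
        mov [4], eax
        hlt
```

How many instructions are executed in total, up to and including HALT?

mov eax, 9 → eax=9
mov esi, 4 → esi=4
mov ecx, 0 → ecx=0
mov ebx, 0 → ebx=0
mov esi, [ebx] → esi=M[0]=21
and eax, esi → eax=9&21=1
mov eax, [ebx] → eax=M[0]=21
or esi, eax → esi=21|21=21
add ebx, 4 → ebx=0+4=4
add ecx, 3 → ecx=0+3=3
cmp ecx, 15  (cmp 3,15)
jl body: taken
mov esi, [ebx] → esi=M[4]=14
and eax, esi → eax=21&14=4
mov eax, [ebx] → eax=M[4]=14
or esi, eax → esi=14|14=14
add ebx, 4 → ebx=4+4=8
add ecx, 3 → ecx=3+3=6
cmp ecx, 15  (cmp 6,15)
jl body: taken
mov esi, [ebx] → esi=M[8]=6
and eax, esi → eax=14&6=6
mov eax, [ebx] → eax=M[8]=6
or esi, eax → esi=6|6=6
add ebx, 4 → ebx=8+4=12
add ecx, 3 → ecx=6+3=9
cmp ecx, 15  (cmp 9,15)
jl body: taken
mov esi, [ebx] → esi=M[12]=26
and eax, esi → eax=6&26=2
mov eax, [ebx] → eax=M[12]=26
or esi, eax → esi=26|26=26
add ebx, 4 → ebx=12+4=16
add ecx, 3 → ecx=9+3=12
cmp ecx, 15  (cmp 12,15)
jl body: taken
mov esi, [ebx] → esi=M[16]=21
and eax, esi → eax=26&21=16
mov eax, [ebx] → eax=M[16]=21
or esi, eax → esi=21|21=21
add ebx, 4 → ebx=16+4=20
add ecx, 3 → ecx=12+3=15
cmp ecx, 15  (cmp 15,15)
jl body: not taken
mov [4], eax → M[4]=21
halt.
Total executed instructions: 46.

46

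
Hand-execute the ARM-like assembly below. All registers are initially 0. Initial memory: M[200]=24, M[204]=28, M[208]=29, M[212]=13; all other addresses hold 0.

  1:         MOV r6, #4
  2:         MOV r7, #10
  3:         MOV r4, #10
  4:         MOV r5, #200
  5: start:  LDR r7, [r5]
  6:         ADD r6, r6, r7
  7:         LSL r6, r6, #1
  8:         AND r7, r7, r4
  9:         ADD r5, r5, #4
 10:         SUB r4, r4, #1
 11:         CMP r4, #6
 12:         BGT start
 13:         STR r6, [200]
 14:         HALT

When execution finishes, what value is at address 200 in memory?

814

after MOV r6, #4: r6=4
after MOV r7, #10: r7=10
after MOV r4, #10: r4=10
after MOV r5, #200: r5=200
after LDR r7, [r5]: r7=M[200]=24
after ADD r6, r6, r7: r6=4+24=28
after LSL r6, r6, #1: r6=28<<1=56
after AND r7, r7, r4: r7=24&10=8
after ADD r5, r5, #4: r5=200+4=204
after SUB r4, r4, #1: r4=10-1=9
CMP r4, #6  (cmp 9,6)
BGT start: taken
after LDR r7, [r5]: r7=M[204]=28
after ADD r6, r6, r7: r6=56+28=84
after LSL r6, r6, #1: r6=84<<1=168
after AND r7, r7, r4: r7=28&9=8
after ADD r5, r5, #4: r5=204+4=208
after SUB r4, r4, #1: r4=9-1=8
CMP r4, #6  (cmp 8,6)
BGT start: taken
after LDR r7, [r5]: r7=M[208]=29
after ADD r6, r6, r7: r6=168+29=197
after LSL r6, r6, #1: r6=197<<1=394
after AND r7, r7, r4: r7=29&8=8
after ADD r5, r5, #4: r5=208+4=212
after SUB r4, r4, #1: r4=8-1=7
CMP r4, #6  (cmp 7,6)
BGT start: taken
after LDR r7, [r5]: r7=M[212]=13
after ADD r6, r6, r7: r6=394+13=407
after LSL r6, r6, #1: r6=407<<1=814
after AND r7, r7, r4: r7=13&7=5
after ADD r5, r5, #4: r5=212+4=216
after SUB r4, r4, #1: r4=7-1=6
CMP r4, #6  (cmp 6,6)
BGT start: not taken
STR r6, [200] → M[200]=814
halt.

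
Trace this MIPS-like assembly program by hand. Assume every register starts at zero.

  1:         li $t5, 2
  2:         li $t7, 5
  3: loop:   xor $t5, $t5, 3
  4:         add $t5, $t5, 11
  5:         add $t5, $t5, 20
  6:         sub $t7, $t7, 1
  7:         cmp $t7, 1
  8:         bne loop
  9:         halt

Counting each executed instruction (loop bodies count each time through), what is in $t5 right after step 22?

110

$t5=2
$t7=5
$t5=2^3=1
$t5=1+11=12
$t5=12+20=32
$t7=5-1=4
cmp $t7, 1  (cmp 4,1)
bne loop: taken
$t5=32^3=35
$t5=35+11=46
$t5=46+20=66
$t7=4-1=3
cmp $t7, 1  (cmp 3,1)
bne loop: taken
$t5=66^3=65
$t5=65+11=76
$t5=76+20=96
$t7=3-1=2
cmp $t7, 1  (cmp 2,1)
bne loop: taken
$t5=96^3=99
$t5=99+11=110
After step 22: $t5 = 110.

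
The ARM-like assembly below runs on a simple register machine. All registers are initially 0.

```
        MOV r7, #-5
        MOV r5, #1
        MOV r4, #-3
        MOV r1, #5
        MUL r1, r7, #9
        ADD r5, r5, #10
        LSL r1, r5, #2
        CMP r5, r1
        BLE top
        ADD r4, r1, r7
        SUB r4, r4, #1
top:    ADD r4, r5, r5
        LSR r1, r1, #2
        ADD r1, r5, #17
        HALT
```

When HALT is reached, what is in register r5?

11

MOV r7, #-5 → r7=-5
MOV r5, #1 → r5=1
MOV r4, #-3 → r4=-3
MOV r1, #5 → r1=5
MUL r1, r7, #9 → r1=(-5)*9=-45
ADD r5, r5, #10 → r5=1+10=11
LSL r1, r5, #2 → r1=11<<2=44
CMP r5, r1  (cmp 11,44)
BLE top: taken
ADD r4, r5, r5 → r4=11+11=22
LSR r1, r1, #2 → r1=44>>2=11
ADD r1, r5, #17 → r1=11+17=28
halt.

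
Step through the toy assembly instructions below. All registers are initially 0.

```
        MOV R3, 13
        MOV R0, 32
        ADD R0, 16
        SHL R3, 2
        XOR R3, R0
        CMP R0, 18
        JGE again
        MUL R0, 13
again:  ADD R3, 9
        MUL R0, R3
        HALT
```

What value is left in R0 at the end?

624

after MOV R3, 13: R3=13
after MOV R0, 32: R0=32
after ADD R0, 16: R0=32+16=48
after SHL R3, 2: R3=13<<2=52
after XOR R3, R0: R3=52^48=4
CMP R0, 18  (cmp 48,18)
JGE again: taken
after ADD R3, 9: R3=4+9=13
after MUL R0, R3: R0=48*13=624
halt.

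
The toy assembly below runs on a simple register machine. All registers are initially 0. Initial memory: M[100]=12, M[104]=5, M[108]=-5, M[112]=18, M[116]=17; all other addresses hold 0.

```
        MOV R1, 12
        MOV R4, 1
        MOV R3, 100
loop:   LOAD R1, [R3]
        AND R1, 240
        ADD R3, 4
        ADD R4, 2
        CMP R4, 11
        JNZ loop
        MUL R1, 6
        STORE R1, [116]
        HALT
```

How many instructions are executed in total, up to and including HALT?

36

R1=12
R4=1
R3=100
R1=M[100]=12
R1=12&240=0
R3=100+4=104
R4=1+2=3
CMP R4, 11  (cmp 3,11)
JNZ loop: taken
R1=M[104]=5
R1=5&240=0
R3=104+4=108
R4=3+2=5
CMP R4, 11  (cmp 5,11)
JNZ loop: taken
R1=M[108]=-5
R1=(-5)&240=240
R3=108+4=112
R4=5+2=7
CMP R4, 11  (cmp 7,11)
JNZ loop: taken
R1=M[112]=18
R1=18&240=16
R3=112+4=116
R4=7+2=9
CMP R4, 11  (cmp 9,11)
JNZ loop: taken
R1=M[116]=17
R1=17&240=16
R3=116+4=120
R4=9+2=11
CMP R4, 11  (cmp 11,11)
JNZ loop: not taken
R1=16*6=96
STORE R1, [116] → M[116]=96
halt.
Total executed instructions: 36.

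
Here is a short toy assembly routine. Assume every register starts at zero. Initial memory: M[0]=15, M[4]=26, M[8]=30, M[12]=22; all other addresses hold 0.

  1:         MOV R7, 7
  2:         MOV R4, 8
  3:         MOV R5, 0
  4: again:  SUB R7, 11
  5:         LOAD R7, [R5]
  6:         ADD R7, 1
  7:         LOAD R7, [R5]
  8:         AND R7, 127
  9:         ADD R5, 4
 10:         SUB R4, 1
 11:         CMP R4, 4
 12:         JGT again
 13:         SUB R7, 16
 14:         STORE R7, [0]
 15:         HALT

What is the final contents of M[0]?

R7=7
R4=8
R5=0
R7=7-11=-4
R7=M[0]=15
R7=15+1=16
R7=M[0]=15
R7=15&127=15
R5=0+4=4
R4=8-1=7
CMP R4, 4  (cmp 7,4)
JGT again: taken
R7=15-11=4
R7=M[4]=26
R7=26+1=27
R7=M[4]=26
R7=26&127=26
R5=4+4=8
R4=7-1=6
CMP R4, 4  (cmp 6,4)
JGT again: taken
R7=26-11=15
R7=M[8]=30
R7=30+1=31
R7=M[8]=30
R7=30&127=30
R5=8+4=12
R4=6-1=5
CMP R4, 4  (cmp 5,4)
JGT again: taken
R7=30-11=19
R7=M[12]=22
R7=22+1=23
R7=M[12]=22
R7=22&127=22
R5=12+4=16
R4=5-1=4
CMP R4, 4  (cmp 4,4)
JGT again: not taken
R7=22-16=6
STORE R7, [0] → M[0]=6
halt.

6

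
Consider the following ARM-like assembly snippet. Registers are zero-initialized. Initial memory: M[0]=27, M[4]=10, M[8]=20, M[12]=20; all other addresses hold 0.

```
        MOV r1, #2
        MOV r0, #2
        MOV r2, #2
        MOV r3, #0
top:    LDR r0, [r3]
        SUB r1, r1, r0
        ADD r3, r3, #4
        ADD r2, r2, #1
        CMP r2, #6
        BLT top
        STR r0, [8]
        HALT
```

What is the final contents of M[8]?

MOV r1, #2 → r1=2
MOV r0, #2 → r0=2
MOV r2, #2 → r2=2
MOV r3, #0 → r3=0
LDR r0, [r3] → r0=M[0]=27
SUB r1, r1, r0 → r1=2-27=-25
ADD r3, r3, #4 → r3=0+4=4
ADD r2, r2, #1 → r2=2+1=3
CMP r2, #6  (cmp 3,6)
BLT top: taken
LDR r0, [r3] → r0=M[4]=10
SUB r1, r1, r0 → r1=(-25)-10=-35
ADD r3, r3, #4 → r3=4+4=8
ADD r2, r2, #1 → r2=3+1=4
CMP r2, #6  (cmp 4,6)
BLT top: taken
LDR r0, [r3] → r0=M[8]=20
SUB r1, r1, r0 → r1=(-35)-20=-55
ADD r3, r3, #4 → r3=8+4=12
ADD r2, r2, #1 → r2=4+1=5
CMP r2, #6  (cmp 5,6)
BLT top: taken
LDR r0, [r3] → r0=M[12]=20
SUB r1, r1, r0 → r1=(-55)-20=-75
ADD r3, r3, #4 → r3=12+4=16
ADD r2, r2, #1 → r2=5+1=6
CMP r2, #6  (cmp 6,6)
BLT top: not taken
STR r0, [8] → M[8]=20
halt.

20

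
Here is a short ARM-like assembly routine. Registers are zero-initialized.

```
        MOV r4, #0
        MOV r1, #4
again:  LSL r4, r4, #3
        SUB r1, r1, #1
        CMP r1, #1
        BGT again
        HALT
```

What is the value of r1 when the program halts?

r4=0
r1=4
r4=0<<3=0
r1=4-1=3
CMP r1, #1  (cmp 3,1)
BGT again: taken
r4=0<<3=0
r1=3-1=2
CMP r1, #1  (cmp 2,1)
BGT again: taken
r4=0<<3=0
r1=2-1=1
CMP r1, #1  (cmp 1,1)
BGT again: not taken
halt.

1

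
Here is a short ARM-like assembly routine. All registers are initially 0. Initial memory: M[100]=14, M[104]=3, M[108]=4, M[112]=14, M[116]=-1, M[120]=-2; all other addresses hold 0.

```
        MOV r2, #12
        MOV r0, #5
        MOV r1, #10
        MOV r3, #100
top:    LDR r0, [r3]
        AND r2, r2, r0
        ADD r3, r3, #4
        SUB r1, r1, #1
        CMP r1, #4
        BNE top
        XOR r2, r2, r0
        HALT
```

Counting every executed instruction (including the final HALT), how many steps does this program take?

MOV r2, #12 → r2=12
MOV r0, #5 → r0=5
MOV r1, #10 → r1=10
MOV r3, #100 → r3=100
LDR r0, [r3] → r0=M[100]=14
AND r2, r2, r0 → r2=12&14=12
ADD r3, r3, #4 → r3=100+4=104
SUB r1, r1, #1 → r1=10-1=9
CMP r1, #4  (cmp 9,4)
BNE top: taken
LDR r0, [r3] → r0=M[104]=3
AND r2, r2, r0 → r2=12&3=0
ADD r3, r3, #4 → r3=104+4=108
SUB r1, r1, #1 → r1=9-1=8
CMP r1, #4  (cmp 8,4)
BNE top: taken
LDR r0, [r3] → r0=M[108]=4
AND r2, r2, r0 → r2=0&4=0
ADD r3, r3, #4 → r3=108+4=112
SUB r1, r1, #1 → r1=8-1=7
CMP r1, #4  (cmp 7,4)
BNE top: taken
LDR r0, [r3] → r0=M[112]=14
AND r2, r2, r0 → r2=0&14=0
ADD r3, r3, #4 → r3=112+4=116
SUB r1, r1, #1 → r1=7-1=6
CMP r1, #4  (cmp 6,4)
BNE top: taken
LDR r0, [r3] → r0=M[116]=-1
AND r2, r2, r0 → r2=0&(-1)=0
ADD r3, r3, #4 → r3=116+4=120
SUB r1, r1, #1 → r1=6-1=5
CMP r1, #4  (cmp 5,4)
BNE top: taken
LDR r0, [r3] → r0=M[120]=-2
AND r2, r2, r0 → r2=0&(-2)=0
ADD r3, r3, #4 → r3=120+4=124
SUB r1, r1, #1 → r1=5-1=4
CMP r1, #4  (cmp 4,4)
BNE top: not taken
XOR r2, r2, r0 → r2=0^(-2)=-2
halt.
Total executed instructions: 42.

42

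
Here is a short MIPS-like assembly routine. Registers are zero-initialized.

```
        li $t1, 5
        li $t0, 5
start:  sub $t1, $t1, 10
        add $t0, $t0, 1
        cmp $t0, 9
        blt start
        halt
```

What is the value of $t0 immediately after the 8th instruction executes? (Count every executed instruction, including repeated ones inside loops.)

$t1=5
$t0=5
$t1=5-10=-5
$t0=5+1=6
cmp $t0, 9  (cmp 6,9)
blt start: taken
$t1=(-5)-10=-15
$t0=6+1=7
After step 8: $t0 = 7.

7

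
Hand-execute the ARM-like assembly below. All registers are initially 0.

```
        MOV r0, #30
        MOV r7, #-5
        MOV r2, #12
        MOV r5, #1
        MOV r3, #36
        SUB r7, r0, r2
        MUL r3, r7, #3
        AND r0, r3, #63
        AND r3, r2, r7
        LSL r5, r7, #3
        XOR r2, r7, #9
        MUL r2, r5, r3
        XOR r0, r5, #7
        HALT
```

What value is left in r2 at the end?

0

after MOV r0, #30: r0=30
after MOV r7, #-5: r7=-5
after MOV r2, #12: r2=12
after MOV r5, #1: r5=1
after MOV r3, #36: r3=36
after SUB r7, r0, r2: r7=30-12=18
after MUL r3, r7, #3: r3=18*3=54
after AND r0, r3, #63: r0=54&63=54
after AND r3, r2, r7: r3=12&18=0
after LSL r5, r7, #3: r5=18<<3=144
after XOR r2, r7, #9: r2=18^9=27
after MUL r2, r5, r3: r2=144*0=0
after XOR r0, r5, #7: r0=144^7=151
halt.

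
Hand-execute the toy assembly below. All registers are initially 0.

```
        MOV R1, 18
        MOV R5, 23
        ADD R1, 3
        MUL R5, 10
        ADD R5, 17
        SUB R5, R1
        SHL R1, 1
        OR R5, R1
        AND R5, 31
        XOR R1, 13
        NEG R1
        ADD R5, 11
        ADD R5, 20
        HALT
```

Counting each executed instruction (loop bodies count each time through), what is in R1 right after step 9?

after MOV R1, 18: R1=18
after MOV R5, 23: R5=23
after ADD R1, 3: R1=18+3=21
after MUL R5, 10: R5=23*10=230
after ADD R5, 17: R5=230+17=247
after SUB R5, R1: R5=247-21=226
after SHL R1, 1: R1=21<<1=42
after OR R5, R1: R5=226|42=234
after AND R5, 31: R5=234&31=10
After step 9: R1 = 42.

42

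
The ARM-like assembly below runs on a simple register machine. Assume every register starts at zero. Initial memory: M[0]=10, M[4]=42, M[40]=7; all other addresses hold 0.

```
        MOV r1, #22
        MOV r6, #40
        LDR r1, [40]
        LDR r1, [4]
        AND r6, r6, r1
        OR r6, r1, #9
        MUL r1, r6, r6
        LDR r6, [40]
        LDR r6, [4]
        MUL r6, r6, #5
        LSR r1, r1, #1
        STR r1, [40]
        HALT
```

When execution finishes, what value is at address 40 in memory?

after MOV r1, #22: r1=22
after MOV r6, #40: r6=40
after LDR r1, [40]: r1=M[40]=7
after LDR r1, [4]: r1=M[4]=42
after AND r6, r6, r1: r6=40&42=40
after OR r6, r1, #9: r6=42|9=43
after MUL r1, r6, r6: r1=43*43=1849
after LDR r6, [40]: r6=M[40]=7
after LDR r6, [4]: r6=M[4]=42
after MUL r6, r6, #5: r6=42*5=210
after LSR r1, r1, #1: r1=1849>>1=924
STR r1, [40] → M[40]=924
halt.

924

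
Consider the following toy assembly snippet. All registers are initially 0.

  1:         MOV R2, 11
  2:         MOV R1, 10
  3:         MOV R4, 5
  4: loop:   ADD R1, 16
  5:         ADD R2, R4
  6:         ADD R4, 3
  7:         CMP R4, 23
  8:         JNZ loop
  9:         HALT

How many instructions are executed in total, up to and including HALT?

R2=11
R1=10
R4=5
R1=10+16=26
R2=11+5=16
R4=5+3=8
CMP R4, 23  (cmp 8,23)
JNZ loop: taken
R1=26+16=42
R2=16+8=24
R4=8+3=11
CMP R4, 23  (cmp 11,23)
JNZ loop: taken
R1=42+16=58
R2=24+11=35
R4=11+3=14
CMP R4, 23  (cmp 14,23)
JNZ loop: taken
R1=58+16=74
R2=35+14=49
R4=14+3=17
CMP R4, 23  (cmp 17,23)
JNZ loop: taken
R1=74+16=90
R2=49+17=66
R4=17+3=20
CMP R4, 23  (cmp 20,23)
JNZ loop: taken
R1=90+16=106
R2=66+20=86
R4=20+3=23
CMP R4, 23  (cmp 23,23)
JNZ loop: not taken
halt.
Total executed instructions: 34.

34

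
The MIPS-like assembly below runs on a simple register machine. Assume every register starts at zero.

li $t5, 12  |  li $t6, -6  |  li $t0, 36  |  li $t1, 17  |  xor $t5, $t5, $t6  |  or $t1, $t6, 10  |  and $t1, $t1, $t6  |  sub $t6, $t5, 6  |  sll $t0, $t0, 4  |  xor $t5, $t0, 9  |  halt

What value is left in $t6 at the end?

-16

li $t5, 12 → $t5=12
li $t6, -6 → $t6=-6
li $t0, 36 → $t0=36
li $t1, 17 → $t1=17
xor $t5, $t5, $t6 → $t5=12^(-6)=-10
or $t1, $t6, 10 → $t1=(-6)|10=-6
and $t1, $t1, $t6 → $t1=(-6)&(-6)=-6
sub $t6, $t5, 6 → $t6=(-10)-6=-16
sll $t0, $t0, 4 → $t0=36<<4=576
xor $t5, $t0, 9 → $t5=576^9=585
halt.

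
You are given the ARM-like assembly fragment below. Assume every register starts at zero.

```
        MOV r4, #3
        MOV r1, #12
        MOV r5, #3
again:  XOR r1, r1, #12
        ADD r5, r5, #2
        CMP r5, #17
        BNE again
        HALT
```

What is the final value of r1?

MOV r4, #3 → r4=3
MOV r1, #12 → r1=12
MOV r5, #3 → r5=3
XOR r1, r1, #12 → r1=12^12=0
ADD r5, r5, #2 → r5=3+2=5
CMP r5, #17  (cmp 5,17)
BNE again: taken
XOR r1, r1, #12 → r1=0^12=12
ADD r5, r5, #2 → r5=5+2=7
CMP r5, #17  (cmp 7,17)
BNE again: taken
XOR r1, r1, #12 → r1=12^12=0
ADD r5, r5, #2 → r5=7+2=9
CMP r5, #17  (cmp 9,17)
BNE again: taken
XOR r1, r1, #12 → r1=0^12=12
ADD r5, r5, #2 → r5=9+2=11
CMP r5, #17  (cmp 11,17)
BNE again: taken
XOR r1, r1, #12 → r1=12^12=0
ADD r5, r5, #2 → r5=11+2=13
CMP r5, #17  (cmp 13,17)
BNE again: taken
XOR r1, r1, #12 → r1=0^12=12
ADD r5, r5, #2 → r5=13+2=15
CMP r5, #17  (cmp 15,17)
BNE again: taken
XOR r1, r1, #12 → r1=12^12=0
ADD r5, r5, #2 → r5=15+2=17
CMP r5, #17  (cmp 17,17)
BNE again: not taken
halt.

0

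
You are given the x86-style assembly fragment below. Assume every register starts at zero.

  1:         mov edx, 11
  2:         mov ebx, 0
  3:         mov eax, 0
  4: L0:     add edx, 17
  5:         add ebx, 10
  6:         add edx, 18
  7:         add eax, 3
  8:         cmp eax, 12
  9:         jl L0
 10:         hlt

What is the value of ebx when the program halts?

40

after mov edx, 11: edx=11
after mov ebx, 0: ebx=0
after mov eax, 0: eax=0
after add edx, 17: edx=11+17=28
after add ebx, 10: ebx=0+10=10
after add edx, 18: edx=28+18=46
after add eax, 3: eax=0+3=3
cmp eax, 12  (cmp 3,12)
jl L0: taken
after add edx, 17: edx=46+17=63
after add ebx, 10: ebx=10+10=20
after add edx, 18: edx=63+18=81
after add eax, 3: eax=3+3=6
cmp eax, 12  (cmp 6,12)
jl L0: taken
after add edx, 17: edx=81+17=98
after add ebx, 10: ebx=20+10=30
after add edx, 18: edx=98+18=116
after add eax, 3: eax=6+3=9
cmp eax, 12  (cmp 9,12)
jl L0: taken
after add edx, 17: edx=116+17=133
after add ebx, 10: ebx=30+10=40
after add edx, 18: edx=133+18=151
after add eax, 3: eax=9+3=12
cmp eax, 12  (cmp 12,12)
jl L0: not taken
halt.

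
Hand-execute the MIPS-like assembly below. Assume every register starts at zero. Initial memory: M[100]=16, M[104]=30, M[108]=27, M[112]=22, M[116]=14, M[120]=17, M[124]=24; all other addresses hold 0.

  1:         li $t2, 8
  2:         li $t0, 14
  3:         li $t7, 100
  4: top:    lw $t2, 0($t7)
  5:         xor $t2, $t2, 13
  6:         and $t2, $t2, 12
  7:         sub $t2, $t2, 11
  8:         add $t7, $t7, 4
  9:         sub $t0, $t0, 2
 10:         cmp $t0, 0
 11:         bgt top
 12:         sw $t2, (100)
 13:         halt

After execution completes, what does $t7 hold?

$t2=8
$t0=14
$t7=100
$t2=M[100]=16
$t2=16^13=29
$t2=29&12=12
$t2=12-11=1
$t7=100+4=104
$t0=14-2=12
cmp $t0, 0  (cmp 12,0)
bgt top: taken
$t2=M[104]=30
$t2=30^13=19
$t2=19&12=0
$t2=0-11=-11
$t7=104+4=108
$t0=12-2=10
cmp $t0, 0  (cmp 10,0)
bgt top: taken
$t2=M[108]=27
$t2=27^13=22
$t2=22&12=4
$t2=4-11=-7
$t7=108+4=112
$t0=10-2=8
cmp $t0, 0  (cmp 8,0)
bgt top: taken
$t2=M[112]=22
$t2=22^13=27
$t2=27&12=8
$t2=8-11=-3
$t7=112+4=116
$t0=8-2=6
cmp $t0, 0  (cmp 6,0)
bgt top: taken
$t2=M[116]=14
$t2=14^13=3
$t2=3&12=0
$t2=0-11=-11
$t7=116+4=120
$t0=6-2=4
cmp $t0, 0  (cmp 4,0)
bgt top: taken
$t2=M[120]=17
$t2=17^13=28
$t2=28&12=12
$t2=12-11=1
$t7=120+4=124
$t0=4-2=2
cmp $t0, 0  (cmp 2,0)
bgt top: taken
$t2=M[124]=24
$t2=24^13=21
$t2=21&12=4
$t2=4-11=-7
$t7=124+4=128
$t0=2-2=0
cmp $t0, 0  (cmp 0,0)
bgt top: not taken
sw $t2, (100) → M[100]=-7
halt.

128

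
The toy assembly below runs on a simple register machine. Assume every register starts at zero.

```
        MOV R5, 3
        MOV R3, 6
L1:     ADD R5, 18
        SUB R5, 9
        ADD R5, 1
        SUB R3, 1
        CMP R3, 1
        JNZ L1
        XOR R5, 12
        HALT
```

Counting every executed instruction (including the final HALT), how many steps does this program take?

34

after MOV R5, 3: R5=3
after MOV R3, 6: R3=6
after ADD R5, 18: R5=3+18=21
after SUB R5, 9: R5=21-9=12
after ADD R5, 1: R5=12+1=13
after SUB R3, 1: R3=6-1=5
CMP R3, 1  (cmp 5,1)
JNZ L1: taken
after ADD R5, 18: R5=13+18=31
after SUB R5, 9: R5=31-9=22
after ADD R5, 1: R5=22+1=23
after SUB R3, 1: R3=5-1=4
CMP R3, 1  (cmp 4,1)
JNZ L1: taken
after ADD R5, 18: R5=23+18=41
after SUB R5, 9: R5=41-9=32
after ADD R5, 1: R5=32+1=33
after SUB R3, 1: R3=4-1=3
CMP R3, 1  (cmp 3,1)
JNZ L1: taken
after ADD R5, 18: R5=33+18=51
after SUB R5, 9: R5=51-9=42
after ADD R5, 1: R5=42+1=43
after SUB R3, 1: R3=3-1=2
CMP R3, 1  (cmp 2,1)
JNZ L1: taken
after ADD R5, 18: R5=43+18=61
after SUB R5, 9: R5=61-9=52
after ADD R5, 1: R5=52+1=53
after SUB R3, 1: R3=2-1=1
CMP R3, 1  (cmp 1,1)
JNZ L1: not taken
after XOR R5, 12: R5=53^12=57
halt.
Total executed instructions: 34.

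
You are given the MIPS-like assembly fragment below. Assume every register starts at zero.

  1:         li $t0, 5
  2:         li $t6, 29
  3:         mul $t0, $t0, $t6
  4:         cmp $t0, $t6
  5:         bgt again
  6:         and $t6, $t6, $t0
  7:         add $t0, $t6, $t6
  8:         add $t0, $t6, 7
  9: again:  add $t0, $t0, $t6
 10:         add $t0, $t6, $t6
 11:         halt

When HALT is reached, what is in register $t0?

after li $t0, 5: $t0=5
after li $t6, 29: $t6=29
after mul $t0, $t0, $t6: $t0=5*29=145
cmp $t0, $t6  (cmp 145,29)
bgt again: taken
after add $t0, $t0, $t6: $t0=145+29=174
after add $t0, $t6, $t6: $t0=29+29=58
halt.

58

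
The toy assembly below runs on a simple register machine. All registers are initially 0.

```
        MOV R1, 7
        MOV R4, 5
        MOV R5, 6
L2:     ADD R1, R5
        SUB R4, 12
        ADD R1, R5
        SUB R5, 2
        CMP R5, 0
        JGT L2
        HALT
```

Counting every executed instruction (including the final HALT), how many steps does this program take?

22

MOV R1, 7 → R1=7
MOV R4, 5 → R4=5
MOV R5, 6 → R5=6
ADD R1, R5 → R1=7+6=13
SUB R4, 12 → R4=5-12=-7
ADD R1, R5 → R1=13+6=19
SUB R5, 2 → R5=6-2=4
CMP R5, 0  (cmp 4,0)
JGT L2: taken
ADD R1, R5 → R1=19+4=23
SUB R4, 12 → R4=(-7)-12=-19
ADD R1, R5 → R1=23+4=27
SUB R5, 2 → R5=4-2=2
CMP R5, 0  (cmp 2,0)
JGT L2: taken
ADD R1, R5 → R1=27+2=29
SUB R4, 12 → R4=(-19)-12=-31
ADD R1, R5 → R1=29+2=31
SUB R5, 2 → R5=2-2=0
CMP R5, 0  (cmp 0,0)
JGT L2: not taken
halt.
Total executed instructions: 22.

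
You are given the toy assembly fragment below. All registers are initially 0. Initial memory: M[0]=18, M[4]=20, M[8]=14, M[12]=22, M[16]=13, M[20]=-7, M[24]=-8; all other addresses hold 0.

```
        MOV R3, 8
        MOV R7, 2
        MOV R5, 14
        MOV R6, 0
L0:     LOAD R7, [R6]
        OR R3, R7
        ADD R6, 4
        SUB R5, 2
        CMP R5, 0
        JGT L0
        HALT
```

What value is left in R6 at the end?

after MOV R3, 8: R3=8
after MOV R7, 2: R7=2
after MOV R5, 14: R5=14
after MOV R6, 0: R6=0
after LOAD R7, [R6]: R7=M[0]=18
after OR R3, R7: R3=8|18=26
after ADD R6, 4: R6=0+4=4
after SUB R5, 2: R5=14-2=12
CMP R5, 0  (cmp 12,0)
JGT L0: taken
after LOAD R7, [R6]: R7=M[4]=20
after OR R3, R7: R3=26|20=30
after ADD R6, 4: R6=4+4=8
after SUB R5, 2: R5=12-2=10
CMP R5, 0  (cmp 10,0)
JGT L0: taken
after LOAD R7, [R6]: R7=M[8]=14
after OR R3, R7: R3=30|14=30
after ADD R6, 4: R6=8+4=12
after SUB R5, 2: R5=10-2=8
CMP R5, 0  (cmp 8,0)
JGT L0: taken
after LOAD R7, [R6]: R7=M[12]=22
after OR R3, R7: R3=30|22=30
after ADD R6, 4: R6=12+4=16
after SUB R5, 2: R5=8-2=6
CMP R5, 0  (cmp 6,0)
JGT L0: taken
after LOAD R7, [R6]: R7=M[16]=13
after OR R3, R7: R3=30|13=31
after ADD R6, 4: R6=16+4=20
after SUB R5, 2: R5=6-2=4
CMP R5, 0  (cmp 4,0)
JGT L0: taken
after LOAD R7, [R6]: R7=M[20]=-7
after OR R3, R7: R3=31|(-7)=-1
after ADD R6, 4: R6=20+4=24
after SUB R5, 2: R5=4-2=2
CMP R5, 0  (cmp 2,0)
JGT L0: taken
after LOAD R7, [R6]: R7=M[24]=-8
after OR R3, R7: R3=(-1)|(-8)=-1
after ADD R6, 4: R6=24+4=28
after SUB R5, 2: R5=2-2=0
CMP R5, 0  (cmp 0,0)
JGT L0: not taken
halt.

28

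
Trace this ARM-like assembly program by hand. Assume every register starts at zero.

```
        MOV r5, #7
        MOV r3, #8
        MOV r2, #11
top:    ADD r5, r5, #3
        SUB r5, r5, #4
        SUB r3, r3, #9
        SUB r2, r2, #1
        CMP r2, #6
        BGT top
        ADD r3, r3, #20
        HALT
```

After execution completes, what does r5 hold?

r5=7
r3=8
r2=11
r5=7+3=10
r5=10-4=6
r3=8-9=-1
r2=11-1=10
CMP r2, #6  (cmp 10,6)
BGT top: taken
r5=6+3=9
r5=9-4=5
r3=(-1)-9=-10
r2=10-1=9
CMP r2, #6  (cmp 9,6)
BGT top: taken
r5=5+3=8
r5=8-4=4
r3=(-10)-9=-19
r2=9-1=8
CMP r2, #6  (cmp 8,6)
BGT top: taken
r5=4+3=7
r5=7-4=3
r3=(-19)-9=-28
r2=8-1=7
CMP r2, #6  (cmp 7,6)
BGT top: taken
r5=3+3=6
r5=6-4=2
r3=(-28)-9=-37
r2=7-1=6
CMP r2, #6  (cmp 6,6)
BGT top: not taken
r3=(-37)+20=-17
halt.

2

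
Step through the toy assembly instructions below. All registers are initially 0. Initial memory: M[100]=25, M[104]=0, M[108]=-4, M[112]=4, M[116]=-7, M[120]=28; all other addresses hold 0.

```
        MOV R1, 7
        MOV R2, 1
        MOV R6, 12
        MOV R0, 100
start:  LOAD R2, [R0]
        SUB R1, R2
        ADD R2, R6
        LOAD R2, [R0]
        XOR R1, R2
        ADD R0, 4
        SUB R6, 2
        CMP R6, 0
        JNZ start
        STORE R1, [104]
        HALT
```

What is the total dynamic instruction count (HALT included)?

MOV R1, 7 → R1=7
MOV R2, 1 → R2=1
MOV R6, 12 → R6=12
MOV R0, 100 → R0=100
LOAD R2, [R0] → R2=M[100]=25
SUB R1, R2 → R1=7-25=-18
ADD R2, R6 → R2=25+12=37
LOAD R2, [R0] → R2=M[100]=25
XOR R1, R2 → R1=(-18)^25=-9
ADD R0, 4 → R0=100+4=104
SUB R6, 2 → R6=12-2=10
CMP R6, 0  (cmp 10,0)
JNZ start: taken
LOAD R2, [R0] → R2=M[104]=0
SUB R1, R2 → R1=(-9)-0=-9
ADD R2, R6 → R2=0+10=10
LOAD R2, [R0] → R2=M[104]=0
XOR R1, R2 → R1=(-9)^0=-9
ADD R0, 4 → R0=104+4=108
SUB R6, 2 → R6=10-2=8
CMP R6, 0  (cmp 8,0)
JNZ start: taken
LOAD R2, [R0] → R2=M[108]=-4
SUB R1, R2 → R1=(-9)-(-4)=-5
ADD R2, R6 → R2=(-4)+8=4
LOAD R2, [R0] → R2=M[108]=-4
XOR R1, R2 → R1=(-5)^(-4)=7
ADD R0, 4 → R0=108+4=112
SUB R6, 2 → R6=8-2=6
CMP R6, 0  (cmp 6,0)
JNZ start: taken
LOAD R2, [R0] → R2=M[112]=4
SUB R1, R2 → R1=7-4=3
ADD R2, R6 → R2=4+6=10
LOAD R2, [R0] → R2=M[112]=4
XOR R1, R2 → R1=3^4=7
ADD R0, 4 → R0=112+4=116
SUB R6, 2 → R6=6-2=4
CMP R6, 0  (cmp 4,0)
JNZ start: taken
LOAD R2, [R0] → R2=M[116]=-7
SUB R1, R2 → R1=7-(-7)=14
ADD R2, R6 → R2=(-7)+4=-3
LOAD R2, [R0] → R2=M[116]=-7
XOR R1, R2 → R1=14^(-7)=-9
ADD R0, 4 → R0=116+4=120
SUB R6, 2 → R6=4-2=2
CMP R6, 0  (cmp 2,0)
JNZ start: taken
LOAD R2, [R0] → R2=M[120]=28
SUB R1, R2 → R1=(-9)-28=-37
ADD R2, R6 → R2=28+2=30
LOAD R2, [R0] → R2=M[120]=28
XOR R1, R2 → R1=(-37)^28=-57
ADD R0, 4 → R0=120+4=124
SUB R6, 2 → R6=2-2=0
CMP R6, 0  (cmp 0,0)
JNZ start: not taken
STORE R1, [104] → M[104]=-57
halt.
Total executed instructions: 60.

60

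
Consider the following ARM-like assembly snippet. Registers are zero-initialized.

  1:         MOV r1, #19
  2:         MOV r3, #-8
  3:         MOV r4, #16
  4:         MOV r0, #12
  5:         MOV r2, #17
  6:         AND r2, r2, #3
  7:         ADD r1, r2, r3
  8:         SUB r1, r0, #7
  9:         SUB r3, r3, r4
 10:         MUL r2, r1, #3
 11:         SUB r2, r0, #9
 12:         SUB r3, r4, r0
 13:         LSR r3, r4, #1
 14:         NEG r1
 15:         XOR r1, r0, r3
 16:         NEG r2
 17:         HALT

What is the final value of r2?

MOV r1, #19 → r1=19
MOV r3, #-8 → r3=-8
MOV r4, #16 → r4=16
MOV r0, #12 → r0=12
MOV r2, #17 → r2=17
AND r2, r2, #3 → r2=17&3=1
ADD r1, r2, r3 → r1=1+(-8)=-7
SUB r1, r0, #7 → r1=12-7=5
SUB r3, r3, r4 → r3=(-8)-16=-24
MUL r2, r1, #3 → r2=5*3=15
SUB r2, r0, #9 → r2=12-9=3
SUB r3, r4, r0 → r3=16-12=4
LSR r3, r4, #1 → r3=16>>1=8
NEG r1 → r1=-(5)=-5
XOR r1, r0, r3 → r1=12^8=4
NEG r2 → r2=-(3)=-3
halt.

-3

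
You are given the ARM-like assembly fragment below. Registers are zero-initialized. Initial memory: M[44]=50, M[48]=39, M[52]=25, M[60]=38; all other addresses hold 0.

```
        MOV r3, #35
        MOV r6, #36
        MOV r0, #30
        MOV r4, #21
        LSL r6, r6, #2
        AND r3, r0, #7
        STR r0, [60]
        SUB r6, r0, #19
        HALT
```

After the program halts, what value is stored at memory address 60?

30

r3=35
r6=36
r0=30
r4=21
r6=36<<2=144
r3=30&7=6
STR r0, [60] → M[60]=30
r6=30-19=11
halt.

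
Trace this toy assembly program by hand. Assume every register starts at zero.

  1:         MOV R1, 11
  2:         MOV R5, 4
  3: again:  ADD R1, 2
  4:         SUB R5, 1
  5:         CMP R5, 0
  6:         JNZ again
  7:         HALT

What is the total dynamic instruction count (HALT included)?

19

MOV R1, 11 → R1=11
MOV R5, 4 → R5=4
ADD R1, 2 → R1=11+2=13
SUB R5, 1 → R5=4-1=3
CMP R5, 0  (cmp 3,0)
JNZ again: taken
ADD R1, 2 → R1=13+2=15
SUB R5, 1 → R5=3-1=2
CMP R5, 0  (cmp 2,0)
JNZ again: taken
ADD R1, 2 → R1=15+2=17
SUB R5, 1 → R5=2-1=1
CMP R5, 0  (cmp 1,0)
JNZ again: taken
ADD R1, 2 → R1=17+2=19
SUB R5, 1 → R5=1-1=0
CMP R5, 0  (cmp 0,0)
JNZ again: not taken
halt.
Total executed instructions: 19.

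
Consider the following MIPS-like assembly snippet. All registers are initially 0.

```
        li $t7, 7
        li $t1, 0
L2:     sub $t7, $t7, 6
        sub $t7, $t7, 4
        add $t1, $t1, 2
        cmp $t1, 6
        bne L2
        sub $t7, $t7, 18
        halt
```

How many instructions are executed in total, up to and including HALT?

19

after li $t7, 7: $t7=7
after li $t1, 0: $t1=0
after sub $t7, $t7, 6: $t7=7-6=1
after sub $t7, $t7, 4: $t7=1-4=-3
after add $t1, $t1, 2: $t1=0+2=2
cmp $t1, 6  (cmp 2,6)
bne L2: taken
after sub $t7, $t7, 6: $t7=(-3)-6=-9
after sub $t7, $t7, 4: $t7=(-9)-4=-13
after add $t1, $t1, 2: $t1=2+2=4
cmp $t1, 6  (cmp 4,6)
bne L2: taken
after sub $t7, $t7, 6: $t7=(-13)-6=-19
after sub $t7, $t7, 4: $t7=(-19)-4=-23
after add $t1, $t1, 2: $t1=4+2=6
cmp $t1, 6  (cmp 6,6)
bne L2: not taken
after sub $t7, $t7, 18: $t7=(-23)-18=-41
halt.
Total executed instructions: 19.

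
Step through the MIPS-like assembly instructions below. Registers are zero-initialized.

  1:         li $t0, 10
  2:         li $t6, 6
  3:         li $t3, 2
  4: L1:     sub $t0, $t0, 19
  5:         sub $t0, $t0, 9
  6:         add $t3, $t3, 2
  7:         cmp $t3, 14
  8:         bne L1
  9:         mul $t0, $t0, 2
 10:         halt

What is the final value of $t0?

li $t0, 10 → $t0=10
li $t6, 6 → $t6=6
li $t3, 2 → $t3=2
sub $t0, $t0, 19 → $t0=10-19=-9
sub $t0, $t0, 9 → $t0=(-9)-9=-18
add $t3, $t3, 2 → $t3=2+2=4
cmp $t3, 14  (cmp 4,14)
bne L1: taken
sub $t0, $t0, 19 → $t0=(-18)-19=-37
sub $t0, $t0, 9 → $t0=(-37)-9=-46
add $t3, $t3, 2 → $t3=4+2=6
cmp $t3, 14  (cmp 6,14)
bne L1: taken
sub $t0, $t0, 19 → $t0=(-46)-19=-65
sub $t0, $t0, 9 → $t0=(-65)-9=-74
add $t3, $t3, 2 → $t3=6+2=8
cmp $t3, 14  (cmp 8,14)
bne L1: taken
sub $t0, $t0, 19 → $t0=(-74)-19=-93
sub $t0, $t0, 9 → $t0=(-93)-9=-102
add $t3, $t3, 2 → $t3=8+2=10
cmp $t3, 14  (cmp 10,14)
bne L1: taken
sub $t0, $t0, 19 → $t0=(-102)-19=-121
sub $t0, $t0, 9 → $t0=(-121)-9=-130
add $t3, $t3, 2 → $t3=10+2=12
cmp $t3, 14  (cmp 12,14)
bne L1: taken
sub $t0, $t0, 19 → $t0=(-130)-19=-149
sub $t0, $t0, 9 → $t0=(-149)-9=-158
add $t3, $t3, 2 → $t3=12+2=14
cmp $t3, 14  (cmp 14,14)
bne L1: not taken
mul $t0, $t0, 2 → $t0=(-158)*2=-316
halt.

-316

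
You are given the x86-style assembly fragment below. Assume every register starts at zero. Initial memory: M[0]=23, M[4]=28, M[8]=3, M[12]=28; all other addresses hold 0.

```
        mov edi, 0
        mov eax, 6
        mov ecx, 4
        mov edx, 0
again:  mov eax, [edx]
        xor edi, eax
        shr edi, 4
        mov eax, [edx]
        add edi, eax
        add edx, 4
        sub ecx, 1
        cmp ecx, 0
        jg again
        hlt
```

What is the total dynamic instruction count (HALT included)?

edi=0
eax=6
ecx=4
edx=0
eax=M[0]=23
edi=0^23=23
edi=23>>4=1
eax=M[0]=23
edi=1+23=24
edx=0+4=4
ecx=4-1=3
cmp ecx, 0  (cmp 3,0)
jg again: taken
eax=M[4]=28
edi=24^28=4
edi=4>>4=0
eax=M[4]=28
edi=0+28=28
edx=4+4=8
ecx=3-1=2
cmp ecx, 0  (cmp 2,0)
jg again: taken
eax=M[8]=3
edi=28^3=31
edi=31>>4=1
eax=M[8]=3
edi=1+3=4
edx=8+4=12
ecx=2-1=1
cmp ecx, 0  (cmp 1,0)
jg again: taken
eax=M[12]=28
edi=4^28=24
edi=24>>4=1
eax=M[12]=28
edi=1+28=29
edx=12+4=16
ecx=1-1=0
cmp ecx, 0  (cmp 0,0)
jg again: not taken
halt.
Total executed instructions: 41.

41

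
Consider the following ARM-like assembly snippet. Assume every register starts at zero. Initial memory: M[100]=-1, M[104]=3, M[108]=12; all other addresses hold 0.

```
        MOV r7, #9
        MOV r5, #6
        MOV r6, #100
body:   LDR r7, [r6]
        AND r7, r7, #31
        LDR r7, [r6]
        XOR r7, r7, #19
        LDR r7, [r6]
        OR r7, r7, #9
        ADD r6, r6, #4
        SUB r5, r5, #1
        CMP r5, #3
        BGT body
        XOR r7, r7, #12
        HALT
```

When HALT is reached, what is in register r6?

MOV r7, #9 → r7=9
MOV r5, #6 → r5=6
MOV r6, #100 → r6=100
LDR r7, [r6] → r7=M[100]=-1
AND r7, r7, #31 → r7=(-1)&31=31
LDR r7, [r6] → r7=M[100]=-1
XOR r7, r7, #19 → r7=(-1)^19=-20
LDR r7, [r6] → r7=M[100]=-1
OR r7, r7, #9 → r7=(-1)|9=-1
ADD r6, r6, #4 → r6=100+4=104
SUB r5, r5, #1 → r5=6-1=5
CMP r5, #3  (cmp 5,3)
BGT body: taken
LDR r7, [r6] → r7=M[104]=3
AND r7, r7, #31 → r7=3&31=3
LDR r7, [r6] → r7=M[104]=3
XOR r7, r7, #19 → r7=3^19=16
LDR r7, [r6] → r7=M[104]=3
OR r7, r7, #9 → r7=3|9=11
ADD r6, r6, #4 → r6=104+4=108
SUB r5, r5, #1 → r5=5-1=4
CMP r5, #3  (cmp 4,3)
BGT body: taken
LDR r7, [r6] → r7=M[108]=12
AND r7, r7, #31 → r7=12&31=12
LDR r7, [r6] → r7=M[108]=12
XOR r7, r7, #19 → r7=12^19=31
LDR r7, [r6] → r7=M[108]=12
OR r7, r7, #9 → r7=12|9=13
ADD r6, r6, #4 → r6=108+4=112
SUB r5, r5, #1 → r5=4-1=3
CMP r5, #3  (cmp 3,3)
BGT body: not taken
XOR r7, r7, #12 → r7=13^12=1
halt.

112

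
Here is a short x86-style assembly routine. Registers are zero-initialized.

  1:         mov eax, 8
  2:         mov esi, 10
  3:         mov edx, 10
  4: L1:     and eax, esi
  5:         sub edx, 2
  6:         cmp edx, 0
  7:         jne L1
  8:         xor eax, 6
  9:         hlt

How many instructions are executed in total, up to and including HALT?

eax=8
esi=10
edx=10
eax=8&10=8
edx=10-2=8
cmp edx, 0  (cmp 8,0)
jne L1: taken
eax=8&10=8
edx=8-2=6
cmp edx, 0  (cmp 6,0)
jne L1: taken
eax=8&10=8
edx=6-2=4
cmp edx, 0  (cmp 4,0)
jne L1: taken
eax=8&10=8
edx=4-2=2
cmp edx, 0  (cmp 2,0)
jne L1: taken
eax=8&10=8
edx=2-2=0
cmp edx, 0  (cmp 0,0)
jne L1: not taken
eax=8^6=14
halt.
Total executed instructions: 25.

25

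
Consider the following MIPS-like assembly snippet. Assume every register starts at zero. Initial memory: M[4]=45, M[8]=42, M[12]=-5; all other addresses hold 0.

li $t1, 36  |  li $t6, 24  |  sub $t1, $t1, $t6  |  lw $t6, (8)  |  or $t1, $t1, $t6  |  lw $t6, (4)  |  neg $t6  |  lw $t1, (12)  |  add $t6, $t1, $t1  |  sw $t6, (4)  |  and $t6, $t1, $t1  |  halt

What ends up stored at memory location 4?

$t1=36
$t6=24
$t1=36-24=12
$t6=M[8]=42
$t1=12|42=46
$t6=M[4]=45
$t6=-(45)=-45
$t1=M[12]=-5
$t6=(-5)+(-5)=-10
sw $t6, (4) → M[4]=-10
$t6=(-5)&(-5)=-5
halt.

-10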